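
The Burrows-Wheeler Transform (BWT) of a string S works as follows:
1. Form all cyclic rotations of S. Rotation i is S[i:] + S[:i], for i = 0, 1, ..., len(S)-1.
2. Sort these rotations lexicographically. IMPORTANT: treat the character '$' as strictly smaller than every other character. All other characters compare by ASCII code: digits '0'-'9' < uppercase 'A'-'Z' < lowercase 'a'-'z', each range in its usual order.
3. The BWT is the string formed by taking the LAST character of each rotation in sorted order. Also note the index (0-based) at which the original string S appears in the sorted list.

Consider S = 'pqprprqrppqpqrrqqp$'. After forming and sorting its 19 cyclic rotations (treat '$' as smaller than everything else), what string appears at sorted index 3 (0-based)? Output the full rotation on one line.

All 19 rotations (rotation i = S[i:]+S[:i]):
  rot[0] = pqprprqrppqpqrrqqp$
  rot[1] = qprprqrppqpqrrqqp$p
  rot[2] = prprqrppqpqrrqqp$pq
  rot[3] = rprqrppqpqrrqqp$pqp
  rot[4] = prqrppqpqrrqqp$pqpr
  rot[5] = rqrppqpqrrqqp$pqprp
  rot[6] = qrppqpqrrqqp$pqprpr
  rot[7] = rppqpqrrqqp$pqprprq
  rot[8] = ppqpqrrqqp$pqprprqr
  rot[9] = pqpqrrqqp$pqprprqrp
  rot[10] = qpqrrqqp$pqprprqrpp
  rot[11] = pqrrqqp$pqprprqrppq
  rot[12] = qrrqqp$pqprprqrppqp
  rot[13] = rrqqp$pqprprqrppqpq
  rot[14] = rqqp$pqprprqrppqpqr
  rot[15] = qqp$pqprprqrppqpqrr
  rot[16] = qp$pqprprqrppqpqrrq
  rot[17] = p$pqprprqrppqpqrrqq
  rot[18] = $pqprprqrppqpqrrqqp
Sorted (with $ < everything):
  sorted[0] = $pqprprqrppqpqrrqqp
  sorted[1] = p$pqprprqrppqpqrrqq
  sorted[2] = ppqpqrrqqp$pqprprqr
  sorted[3] = pqpqrrqqp$pqprprqrp
  sorted[4] = pqprprqrppqpqrrqqp$
  sorted[5] = pqrrqqp$pqprprqrppq
  sorted[6] = prprqrppqpqrrqqp$pq
  sorted[7] = prqrppqpqrrqqp$pqpr
  sorted[8] = qp$pqprprqrppqpqrrq
  sorted[9] = qpqrrqqp$pqprprqrpp
  sorted[10] = qprprqrppqpqrrqqp$p
  sorted[11] = qqp$pqprprqrppqpqrr
  sorted[12] = qrppqpqrrqqp$pqprpr
  sorted[13] = qrrqqp$pqprprqrppqp
  sorted[14] = rppqpqrrqqp$pqprprq
  sorted[15] = rprqrppqpqrrqqp$pqp
  sorted[16] = rqqp$pqprprqrppqpqr
  sorted[17] = rqrppqpqrrqqp$pqprp
  sorted[18] = rrqqp$pqprprqrppqpq
sorted[3] = pqpqrrqqp$pqprprqrp

Answer: pqpqrrqqp$pqprprqrp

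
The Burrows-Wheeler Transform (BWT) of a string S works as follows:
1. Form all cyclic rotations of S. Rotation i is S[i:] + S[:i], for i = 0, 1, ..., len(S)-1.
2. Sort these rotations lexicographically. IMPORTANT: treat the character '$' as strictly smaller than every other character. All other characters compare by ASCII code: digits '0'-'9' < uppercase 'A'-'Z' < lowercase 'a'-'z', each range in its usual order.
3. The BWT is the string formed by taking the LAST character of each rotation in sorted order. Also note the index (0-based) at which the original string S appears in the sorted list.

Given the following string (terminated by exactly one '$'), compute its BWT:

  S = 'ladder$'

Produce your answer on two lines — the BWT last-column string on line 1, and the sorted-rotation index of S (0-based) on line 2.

All 7 rotations (rotation i = S[i:]+S[:i]):
  rot[0] = ladder$
  rot[1] = adder$l
  rot[2] = dder$la
  rot[3] = der$lad
  rot[4] = er$ladd
  rot[5] = r$ladde
  rot[6] = $ladder
Sorted (with $ < everything):
  sorted[0] = $ladder  (last char: 'r')
  sorted[1] = adder$l  (last char: 'l')
  sorted[2] = dder$la  (last char: 'a')
  sorted[3] = der$lad  (last char: 'd')
  sorted[4] = er$ladd  (last char: 'd')
  sorted[5] = ladder$  (last char: '$')
  sorted[6] = r$ladde  (last char: 'e')
Last column: rladd$e
Original string S is at sorted index 5

Answer: rladd$e
5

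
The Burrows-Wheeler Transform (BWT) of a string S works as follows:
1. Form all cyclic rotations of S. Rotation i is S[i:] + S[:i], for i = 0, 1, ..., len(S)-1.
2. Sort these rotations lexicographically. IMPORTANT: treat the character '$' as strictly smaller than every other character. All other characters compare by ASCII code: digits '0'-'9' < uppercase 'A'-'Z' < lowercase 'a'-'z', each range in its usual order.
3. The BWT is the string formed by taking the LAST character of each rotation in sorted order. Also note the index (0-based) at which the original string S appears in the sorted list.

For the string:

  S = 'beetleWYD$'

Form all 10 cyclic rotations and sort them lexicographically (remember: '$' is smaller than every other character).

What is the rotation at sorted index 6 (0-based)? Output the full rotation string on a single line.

All 10 rotations (rotation i = S[i:]+S[:i]):
  rot[0] = beetleWYD$
  rot[1] = eetleWYD$b
  rot[2] = etleWYD$be
  rot[3] = tleWYD$bee
  rot[4] = leWYD$beet
  rot[5] = eWYD$beetl
  rot[6] = WYD$beetle
  rot[7] = YD$beetleW
  rot[8] = D$beetleWY
  rot[9] = $beetleWYD
Sorted (with $ < everything):
  sorted[0] = $beetleWYD
  sorted[1] = D$beetleWY
  sorted[2] = WYD$beetle
  sorted[3] = YD$beetleW
  sorted[4] = beetleWYD$
  sorted[5] = eWYD$beetl
  sorted[6] = eetleWYD$b
  sorted[7] = etleWYD$be
  sorted[8] = leWYD$beet
  sorted[9] = tleWYD$bee
sorted[6] = eetleWYD$b

Answer: eetleWYD$b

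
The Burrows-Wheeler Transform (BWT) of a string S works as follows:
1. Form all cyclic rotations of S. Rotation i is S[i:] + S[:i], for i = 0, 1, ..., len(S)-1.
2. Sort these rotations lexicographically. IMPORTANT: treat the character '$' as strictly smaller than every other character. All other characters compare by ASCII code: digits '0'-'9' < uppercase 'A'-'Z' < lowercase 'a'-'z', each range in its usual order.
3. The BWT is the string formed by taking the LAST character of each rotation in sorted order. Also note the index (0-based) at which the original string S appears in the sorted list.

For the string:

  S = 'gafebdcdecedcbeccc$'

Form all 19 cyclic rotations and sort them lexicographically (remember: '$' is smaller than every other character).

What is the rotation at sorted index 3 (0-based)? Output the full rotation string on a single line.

Answer: beccc$gafebdcdecedc

Derivation:
All 19 rotations (rotation i = S[i:]+S[:i]):
  rot[0] = gafebdcdecedcbeccc$
  rot[1] = afebdcdecedcbeccc$g
  rot[2] = febdcdecedcbeccc$ga
  rot[3] = ebdcdecedcbeccc$gaf
  rot[4] = bdcdecedcbeccc$gafe
  rot[5] = dcdecedcbeccc$gafeb
  rot[6] = cdecedcbeccc$gafebd
  rot[7] = decedcbeccc$gafebdc
  rot[8] = ecedcbeccc$gafebdcd
  rot[9] = cedcbeccc$gafebdcde
  rot[10] = edcbeccc$gafebdcdec
  rot[11] = dcbeccc$gafebdcdece
  rot[12] = cbeccc$gafebdcdeced
  rot[13] = beccc$gafebdcdecedc
  rot[14] = eccc$gafebdcdecedcb
  rot[15] = ccc$gafebdcdecedcbe
  rot[16] = cc$gafebdcdecedcbec
  rot[17] = c$gafebdcdecedcbecc
  rot[18] = $gafebdcdecedcbeccc
Sorted (with $ < everything):
  sorted[0] = $gafebdcdecedcbeccc
  sorted[1] = afebdcdecedcbeccc$g
  sorted[2] = bdcdecedcbeccc$gafe
  sorted[3] = beccc$gafebdcdecedc
  sorted[4] = c$gafebdcdecedcbecc
  sorted[5] = cbeccc$gafebdcdeced
  sorted[6] = cc$gafebdcdecedcbec
  sorted[7] = ccc$gafebdcdecedcbe
  sorted[8] = cdecedcbeccc$gafebd
  sorted[9] = cedcbeccc$gafebdcde
  sorted[10] = dcbeccc$gafebdcdece
  sorted[11] = dcdecedcbeccc$gafeb
  sorted[12] = decedcbeccc$gafebdc
  sorted[13] = ebdcdecedcbeccc$gaf
  sorted[14] = eccc$gafebdcdecedcb
  sorted[15] = ecedcbeccc$gafebdcd
  sorted[16] = edcbeccc$gafebdcdec
  sorted[17] = febdcdecedcbeccc$ga
  sorted[18] = gafebdcdecedcbeccc$
sorted[3] = beccc$gafebdcdecedc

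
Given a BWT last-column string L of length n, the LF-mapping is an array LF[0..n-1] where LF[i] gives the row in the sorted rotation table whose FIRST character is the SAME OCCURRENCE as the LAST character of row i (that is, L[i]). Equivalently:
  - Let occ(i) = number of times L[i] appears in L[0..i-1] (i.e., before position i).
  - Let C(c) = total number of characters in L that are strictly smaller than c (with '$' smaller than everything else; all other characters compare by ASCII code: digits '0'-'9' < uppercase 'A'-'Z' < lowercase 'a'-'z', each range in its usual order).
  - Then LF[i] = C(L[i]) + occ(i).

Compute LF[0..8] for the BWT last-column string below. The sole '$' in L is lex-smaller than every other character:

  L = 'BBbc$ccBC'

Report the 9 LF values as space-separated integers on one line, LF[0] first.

Answer: 1 2 5 6 0 7 8 3 4

Derivation:
Char counts: '$':1, 'B':3, 'C':1, 'b':1, 'c':3
C (first-col start): C('$')=0, C('B')=1, C('C')=4, C('b')=5, C('c')=6
L[0]='B': occ=0, LF[0]=C('B')+0=1+0=1
L[1]='B': occ=1, LF[1]=C('B')+1=1+1=2
L[2]='b': occ=0, LF[2]=C('b')+0=5+0=5
L[3]='c': occ=0, LF[3]=C('c')+0=6+0=6
L[4]='$': occ=0, LF[4]=C('$')+0=0+0=0
L[5]='c': occ=1, LF[5]=C('c')+1=6+1=7
L[6]='c': occ=2, LF[6]=C('c')+2=6+2=8
L[7]='B': occ=2, LF[7]=C('B')+2=1+2=3
L[8]='C': occ=0, LF[8]=C('C')+0=4+0=4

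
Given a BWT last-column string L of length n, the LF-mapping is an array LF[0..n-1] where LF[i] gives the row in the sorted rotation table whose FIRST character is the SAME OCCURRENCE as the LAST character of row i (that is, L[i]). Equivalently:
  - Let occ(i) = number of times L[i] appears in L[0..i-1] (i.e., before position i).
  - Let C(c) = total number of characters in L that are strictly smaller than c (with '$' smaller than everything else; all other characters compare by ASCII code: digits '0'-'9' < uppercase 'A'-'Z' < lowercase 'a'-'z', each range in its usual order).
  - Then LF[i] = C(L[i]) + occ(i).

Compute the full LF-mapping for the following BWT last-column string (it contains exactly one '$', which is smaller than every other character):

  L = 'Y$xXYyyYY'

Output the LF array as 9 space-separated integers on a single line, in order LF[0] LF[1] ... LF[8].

Answer: 2 0 6 1 3 7 8 4 5

Derivation:
Char counts: '$':1, 'X':1, 'Y':4, 'x':1, 'y':2
C (first-col start): C('$')=0, C('X')=1, C('Y')=2, C('x')=6, C('y')=7
L[0]='Y': occ=0, LF[0]=C('Y')+0=2+0=2
L[1]='$': occ=0, LF[1]=C('$')+0=0+0=0
L[2]='x': occ=0, LF[2]=C('x')+0=6+0=6
L[3]='X': occ=0, LF[3]=C('X')+0=1+0=1
L[4]='Y': occ=1, LF[4]=C('Y')+1=2+1=3
L[5]='y': occ=0, LF[5]=C('y')+0=7+0=7
L[6]='y': occ=1, LF[6]=C('y')+1=7+1=8
L[7]='Y': occ=2, LF[7]=C('Y')+2=2+2=4
L[8]='Y': occ=3, LF[8]=C('Y')+3=2+3=5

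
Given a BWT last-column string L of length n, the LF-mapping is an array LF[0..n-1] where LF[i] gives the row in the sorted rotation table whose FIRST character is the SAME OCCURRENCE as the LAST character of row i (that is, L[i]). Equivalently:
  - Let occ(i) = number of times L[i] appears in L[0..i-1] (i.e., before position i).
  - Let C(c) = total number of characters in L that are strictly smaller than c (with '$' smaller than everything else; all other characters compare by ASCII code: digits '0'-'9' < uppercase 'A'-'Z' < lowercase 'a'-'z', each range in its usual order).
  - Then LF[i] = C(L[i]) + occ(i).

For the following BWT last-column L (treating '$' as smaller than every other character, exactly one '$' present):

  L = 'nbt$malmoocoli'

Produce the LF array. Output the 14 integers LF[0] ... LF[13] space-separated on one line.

Answer: 9 2 13 0 7 1 5 8 10 11 3 12 6 4

Derivation:
Char counts: '$':1, 'a':1, 'b':1, 'c':1, 'i':1, 'l':2, 'm':2, 'n':1, 'o':3, 't':1
C (first-col start): C('$')=0, C('a')=1, C('b')=2, C('c')=3, C('i')=4, C('l')=5, C('m')=7, C('n')=9, C('o')=10, C('t')=13
L[0]='n': occ=0, LF[0]=C('n')+0=9+0=9
L[1]='b': occ=0, LF[1]=C('b')+0=2+0=2
L[2]='t': occ=0, LF[2]=C('t')+0=13+0=13
L[3]='$': occ=0, LF[3]=C('$')+0=0+0=0
L[4]='m': occ=0, LF[4]=C('m')+0=7+0=7
L[5]='a': occ=0, LF[5]=C('a')+0=1+0=1
L[6]='l': occ=0, LF[6]=C('l')+0=5+0=5
L[7]='m': occ=1, LF[7]=C('m')+1=7+1=8
L[8]='o': occ=0, LF[8]=C('o')+0=10+0=10
L[9]='o': occ=1, LF[9]=C('o')+1=10+1=11
L[10]='c': occ=0, LF[10]=C('c')+0=3+0=3
L[11]='o': occ=2, LF[11]=C('o')+2=10+2=12
L[12]='l': occ=1, LF[12]=C('l')+1=5+1=6
L[13]='i': occ=0, LF[13]=C('i')+0=4+0=4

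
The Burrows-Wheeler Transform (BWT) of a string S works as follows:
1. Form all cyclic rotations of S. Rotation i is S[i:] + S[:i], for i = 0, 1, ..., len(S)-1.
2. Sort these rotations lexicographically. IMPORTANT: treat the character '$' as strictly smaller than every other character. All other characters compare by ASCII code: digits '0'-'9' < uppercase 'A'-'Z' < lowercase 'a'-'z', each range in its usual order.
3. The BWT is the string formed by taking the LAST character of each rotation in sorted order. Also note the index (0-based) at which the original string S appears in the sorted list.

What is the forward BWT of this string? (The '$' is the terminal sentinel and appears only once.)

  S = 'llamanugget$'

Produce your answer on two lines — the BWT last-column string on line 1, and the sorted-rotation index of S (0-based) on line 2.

All 12 rotations (rotation i = S[i:]+S[:i]):
  rot[0] = llamanugget$
  rot[1] = lamanugget$l
  rot[2] = amanugget$ll
  rot[3] = manugget$lla
  rot[4] = anugget$llam
  rot[5] = nugget$llama
  rot[6] = ugget$llaman
  rot[7] = gget$llamanu
  rot[8] = get$llamanug
  rot[9] = et$llamanugg
  rot[10] = t$llamanugge
  rot[11] = $llamanugget
Sorted (with $ < everything):
  sorted[0] = $llamanugget  (last char: 't')
  sorted[1] = amanugget$ll  (last char: 'l')
  sorted[2] = anugget$llam  (last char: 'm')
  sorted[3] = et$llamanugg  (last char: 'g')
  sorted[4] = get$llamanug  (last char: 'g')
  sorted[5] = gget$llamanu  (last char: 'u')
  sorted[6] = lamanugget$l  (last char: 'l')
  sorted[7] = llamanugget$  (last char: '$')
  sorted[8] = manugget$lla  (last char: 'a')
  sorted[9] = nugget$llama  (last char: 'a')
  sorted[10] = t$llamanugge  (last char: 'e')
  sorted[11] = ugget$llaman  (last char: 'n')
Last column: tlmggul$aaen
Original string S is at sorted index 7

Answer: tlmggul$aaen
7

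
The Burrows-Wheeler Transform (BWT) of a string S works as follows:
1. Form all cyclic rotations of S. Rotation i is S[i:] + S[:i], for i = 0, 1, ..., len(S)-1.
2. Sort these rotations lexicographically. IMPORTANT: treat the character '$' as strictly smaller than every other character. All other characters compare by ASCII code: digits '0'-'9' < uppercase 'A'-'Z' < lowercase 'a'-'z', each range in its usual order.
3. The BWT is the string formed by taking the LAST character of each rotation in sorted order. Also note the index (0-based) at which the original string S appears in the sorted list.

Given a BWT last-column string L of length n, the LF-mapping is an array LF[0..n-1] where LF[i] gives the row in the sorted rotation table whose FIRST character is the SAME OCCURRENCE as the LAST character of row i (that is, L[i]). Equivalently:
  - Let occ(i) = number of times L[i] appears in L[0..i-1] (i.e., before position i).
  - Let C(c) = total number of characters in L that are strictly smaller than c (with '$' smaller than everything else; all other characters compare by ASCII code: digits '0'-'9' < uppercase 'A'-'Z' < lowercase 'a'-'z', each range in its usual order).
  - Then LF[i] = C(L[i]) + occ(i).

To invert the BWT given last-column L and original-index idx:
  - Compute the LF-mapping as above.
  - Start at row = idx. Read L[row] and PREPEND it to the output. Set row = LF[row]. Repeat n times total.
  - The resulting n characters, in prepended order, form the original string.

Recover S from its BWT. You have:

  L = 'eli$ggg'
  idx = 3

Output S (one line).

Answer: giggle$

Derivation:
LF mapping: 1 6 5 0 2 3 4
Walk LF starting at row 3, prepending L[row]:
  step 1: row=3, L[3]='$', prepend. Next row=LF[3]=0
  step 2: row=0, L[0]='e', prepend. Next row=LF[0]=1
  step 3: row=1, L[1]='l', prepend. Next row=LF[1]=6
  step 4: row=6, L[6]='g', prepend. Next row=LF[6]=4
  step 5: row=4, L[4]='g', prepend. Next row=LF[4]=2
  step 6: row=2, L[2]='i', prepend. Next row=LF[2]=5
  step 7: row=5, L[5]='g', prepend. Next row=LF[5]=3
Reversed output: giggle$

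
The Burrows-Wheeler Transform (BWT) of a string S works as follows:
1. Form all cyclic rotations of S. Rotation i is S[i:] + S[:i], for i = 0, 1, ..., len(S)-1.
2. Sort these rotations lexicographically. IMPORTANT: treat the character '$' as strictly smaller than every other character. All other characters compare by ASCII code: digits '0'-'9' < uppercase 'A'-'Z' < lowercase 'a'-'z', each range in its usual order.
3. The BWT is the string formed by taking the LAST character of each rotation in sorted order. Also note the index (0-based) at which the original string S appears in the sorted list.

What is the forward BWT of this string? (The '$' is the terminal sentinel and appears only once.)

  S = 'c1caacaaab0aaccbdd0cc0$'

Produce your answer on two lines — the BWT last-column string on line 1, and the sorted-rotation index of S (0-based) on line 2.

Answer: 0cbdccac0aaaacc$a1c0adb
15

Derivation:
All 23 rotations (rotation i = S[i:]+S[:i]):
  rot[0] = c1caacaaab0aaccbdd0cc0$
  rot[1] = 1caacaaab0aaccbdd0cc0$c
  rot[2] = caacaaab0aaccbdd0cc0$c1
  rot[3] = aacaaab0aaccbdd0cc0$c1c
  rot[4] = acaaab0aaccbdd0cc0$c1ca
  rot[5] = caaab0aaccbdd0cc0$c1caa
  rot[6] = aaab0aaccbdd0cc0$c1caac
  rot[7] = aab0aaccbdd0cc0$c1caaca
  rot[8] = ab0aaccbdd0cc0$c1caacaa
  rot[9] = b0aaccbdd0cc0$c1caacaaa
  rot[10] = 0aaccbdd0cc0$c1caacaaab
  rot[11] = aaccbdd0cc0$c1caacaaab0
  rot[12] = accbdd0cc0$c1caacaaab0a
  rot[13] = ccbdd0cc0$c1caacaaab0aa
  rot[14] = cbdd0cc0$c1caacaaab0aac
  rot[15] = bdd0cc0$c1caacaaab0aacc
  rot[16] = dd0cc0$c1caacaaab0aaccb
  rot[17] = d0cc0$c1caacaaab0aaccbd
  rot[18] = 0cc0$c1caacaaab0aaccbdd
  rot[19] = cc0$c1caacaaab0aaccbdd0
  rot[20] = c0$c1caacaaab0aaccbdd0c
  rot[21] = 0$c1caacaaab0aaccbdd0cc
  rot[22] = $c1caacaaab0aaccbdd0cc0
Sorted (with $ < everything):
  sorted[0] = $c1caacaaab0aaccbdd0cc0  (last char: '0')
  sorted[1] = 0$c1caacaaab0aaccbdd0cc  (last char: 'c')
  sorted[2] = 0aaccbdd0cc0$c1caacaaab  (last char: 'b')
  sorted[3] = 0cc0$c1caacaaab0aaccbdd  (last char: 'd')
  sorted[4] = 1caacaaab0aaccbdd0cc0$c  (last char: 'c')
  sorted[5] = aaab0aaccbdd0cc0$c1caac  (last char: 'c')
  sorted[6] = aab0aaccbdd0cc0$c1caaca  (last char: 'a')
  sorted[7] = aacaaab0aaccbdd0cc0$c1c  (last char: 'c')
  sorted[8] = aaccbdd0cc0$c1caacaaab0  (last char: '0')
  sorted[9] = ab0aaccbdd0cc0$c1caacaa  (last char: 'a')
  sorted[10] = acaaab0aaccbdd0cc0$c1ca  (last char: 'a')
  sorted[11] = accbdd0cc0$c1caacaaab0a  (last char: 'a')
  sorted[12] = b0aaccbdd0cc0$c1caacaaa  (last char: 'a')
  sorted[13] = bdd0cc0$c1caacaaab0aacc  (last char: 'c')
  sorted[14] = c0$c1caacaaab0aaccbdd0c  (last char: 'c')
  sorted[15] = c1caacaaab0aaccbdd0cc0$  (last char: '$')
  sorted[16] = caaab0aaccbdd0cc0$c1caa  (last char: 'a')
  sorted[17] = caacaaab0aaccbdd0cc0$c1  (last char: '1')
  sorted[18] = cbdd0cc0$c1caacaaab0aac  (last char: 'c')
  sorted[19] = cc0$c1caacaaab0aaccbdd0  (last char: '0')
  sorted[20] = ccbdd0cc0$c1caacaaab0aa  (last char: 'a')
  sorted[21] = d0cc0$c1caacaaab0aaccbd  (last char: 'd')
  sorted[22] = dd0cc0$c1caacaaab0aaccb  (last char: 'b')
Last column: 0cbdccac0aaaacc$a1c0adb
Original string S is at sorted index 15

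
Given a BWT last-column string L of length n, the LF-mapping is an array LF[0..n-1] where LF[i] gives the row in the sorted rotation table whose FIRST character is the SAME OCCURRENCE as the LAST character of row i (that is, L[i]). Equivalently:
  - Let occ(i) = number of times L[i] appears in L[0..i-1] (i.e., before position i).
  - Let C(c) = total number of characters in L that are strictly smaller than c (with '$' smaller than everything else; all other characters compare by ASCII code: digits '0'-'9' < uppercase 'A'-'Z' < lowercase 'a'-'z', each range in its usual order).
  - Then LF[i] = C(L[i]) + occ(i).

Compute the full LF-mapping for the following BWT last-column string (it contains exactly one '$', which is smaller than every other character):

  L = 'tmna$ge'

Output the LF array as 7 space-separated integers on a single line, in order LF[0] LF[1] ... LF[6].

Char counts: '$':1, 'a':1, 'e':1, 'g':1, 'm':1, 'n':1, 't':1
C (first-col start): C('$')=0, C('a')=1, C('e')=2, C('g')=3, C('m')=4, C('n')=5, C('t')=6
L[0]='t': occ=0, LF[0]=C('t')+0=6+0=6
L[1]='m': occ=0, LF[1]=C('m')+0=4+0=4
L[2]='n': occ=0, LF[2]=C('n')+0=5+0=5
L[3]='a': occ=0, LF[3]=C('a')+0=1+0=1
L[4]='$': occ=0, LF[4]=C('$')+0=0+0=0
L[5]='g': occ=0, LF[5]=C('g')+0=3+0=3
L[6]='e': occ=0, LF[6]=C('e')+0=2+0=2

Answer: 6 4 5 1 0 3 2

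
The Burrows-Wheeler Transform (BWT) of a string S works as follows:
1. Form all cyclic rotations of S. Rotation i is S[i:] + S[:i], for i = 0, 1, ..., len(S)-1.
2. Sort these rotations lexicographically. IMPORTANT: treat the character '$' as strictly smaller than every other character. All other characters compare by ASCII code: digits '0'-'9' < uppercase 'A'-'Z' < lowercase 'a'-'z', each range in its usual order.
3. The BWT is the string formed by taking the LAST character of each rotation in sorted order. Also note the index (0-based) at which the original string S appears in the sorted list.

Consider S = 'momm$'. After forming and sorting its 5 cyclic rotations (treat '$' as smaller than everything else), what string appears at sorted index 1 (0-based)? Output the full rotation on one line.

Answer: m$mom

Derivation:
All 5 rotations (rotation i = S[i:]+S[:i]):
  rot[0] = momm$
  rot[1] = omm$m
  rot[2] = mm$mo
  rot[3] = m$mom
  rot[4] = $momm
Sorted (with $ < everything):
  sorted[0] = $momm
  sorted[1] = m$mom
  sorted[2] = mm$mo
  sorted[3] = momm$
  sorted[4] = omm$m
sorted[1] = m$mom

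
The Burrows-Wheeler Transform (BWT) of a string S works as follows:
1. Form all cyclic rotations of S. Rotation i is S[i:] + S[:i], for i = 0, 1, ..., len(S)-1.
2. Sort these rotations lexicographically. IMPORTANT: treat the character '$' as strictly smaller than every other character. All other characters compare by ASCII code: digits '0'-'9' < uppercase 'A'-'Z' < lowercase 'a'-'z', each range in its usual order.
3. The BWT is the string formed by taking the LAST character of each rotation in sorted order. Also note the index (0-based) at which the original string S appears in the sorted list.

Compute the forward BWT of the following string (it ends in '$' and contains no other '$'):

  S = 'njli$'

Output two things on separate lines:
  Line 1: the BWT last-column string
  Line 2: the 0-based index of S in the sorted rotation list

All 5 rotations (rotation i = S[i:]+S[:i]):
  rot[0] = njli$
  rot[1] = jli$n
  rot[2] = li$nj
  rot[3] = i$njl
  rot[4] = $njli
Sorted (with $ < everything):
  sorted[0] = $njli  (last char: 'i')
  sorted[1] = i$njl  (last char: 'l')
  sorted[2] = jli$n  (last char: 'n')
  sorted[3] = li$nj  (last char: 'j')
  sorted[4] = njli$  (last char: '$')
Last column: ilnj$
Original string S is at sorted index 4

Answer: ilnj$
4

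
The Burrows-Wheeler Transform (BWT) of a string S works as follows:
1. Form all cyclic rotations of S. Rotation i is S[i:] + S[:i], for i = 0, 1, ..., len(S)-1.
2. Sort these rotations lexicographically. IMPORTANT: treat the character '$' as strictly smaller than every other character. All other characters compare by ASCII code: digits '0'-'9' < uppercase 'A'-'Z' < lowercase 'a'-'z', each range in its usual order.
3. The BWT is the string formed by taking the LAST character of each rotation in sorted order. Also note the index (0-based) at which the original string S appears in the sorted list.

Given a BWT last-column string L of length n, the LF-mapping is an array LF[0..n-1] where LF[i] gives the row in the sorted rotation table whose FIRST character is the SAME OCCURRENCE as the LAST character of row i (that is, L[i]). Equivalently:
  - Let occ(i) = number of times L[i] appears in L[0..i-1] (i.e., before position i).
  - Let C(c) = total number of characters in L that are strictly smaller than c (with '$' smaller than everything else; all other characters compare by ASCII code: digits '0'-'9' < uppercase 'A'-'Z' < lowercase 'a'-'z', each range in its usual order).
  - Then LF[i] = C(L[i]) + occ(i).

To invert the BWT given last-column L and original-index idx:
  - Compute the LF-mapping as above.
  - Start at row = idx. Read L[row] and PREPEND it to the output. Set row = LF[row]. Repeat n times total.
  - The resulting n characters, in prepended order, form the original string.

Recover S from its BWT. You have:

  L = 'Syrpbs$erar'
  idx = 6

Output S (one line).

Answer: raspberryS$

Derivation:
LF mapping: 1 10 6 5 3 9 0 4 7 2 8
Walk LF starting at row 6, prepending L[row]:
  step 1: row=6, L[6]='$', prepend. Next row=LF[6]=0
  step 2: row=0, L[0]='S', prepend. Next row=LF[0]=1
  step 3: row=1, L[1]='y', prepend. Next row=LF[1]=10
  step 4: row=10, L[10]='r', prepend. Next row=LF[10]=8
  step 5: row=8, L[8]='r', prepend. Next row=LF[8]=7
  step 6: row=7, L[7]='e', prepend. Next row=LF[7]=4
  step 7: row=4, L[4]='b', prepend. Next row=LF[4]=3
  step 8: row=3, L[3]='p', prepend. Next row=LF[3]=5
  step 9: row=5, L[5]='s', prepend. Next row=LF[5]=9
  step 10: row=9, L[9]='a', prepend. Next row=LF[9]=2
  step 11: row=2, L[2]='r', prepend. Next row=LF[2]=6
Reversed output: raspberryS$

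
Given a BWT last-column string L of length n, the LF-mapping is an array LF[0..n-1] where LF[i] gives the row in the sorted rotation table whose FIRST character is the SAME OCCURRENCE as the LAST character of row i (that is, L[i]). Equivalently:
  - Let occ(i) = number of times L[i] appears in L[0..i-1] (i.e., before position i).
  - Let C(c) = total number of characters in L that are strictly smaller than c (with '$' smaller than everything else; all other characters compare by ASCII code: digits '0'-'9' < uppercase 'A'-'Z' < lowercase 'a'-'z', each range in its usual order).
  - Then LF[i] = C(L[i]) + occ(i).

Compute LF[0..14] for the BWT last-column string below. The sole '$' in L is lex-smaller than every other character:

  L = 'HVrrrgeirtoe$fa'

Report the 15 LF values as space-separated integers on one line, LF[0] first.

Answer: 1 2 10 11 12 7 4 8 13 14 9 5 0 6 3

Derivation:
Char counts: '$':1, 'H':1, 'V':1, 'a':1, 'e':2, 'f':1, 'g':1, 'i':1, 'o':1, 'r':4, 't':1
C (first-col start): C('$')=0, C('H')=1, C('V')=2, C('a')=3, C('e')=4, C('f')=6, C('g')=7, C('i')=8, C('o')=9, C('r')=10, C('t')=14
L[0]='H': occ=0, LF[0]=C('H')+0=1+0=1
L[1]='V': occ=0, LF[1]=C('V')+0=2+0=2
L[2]='r': occ=0, LF[2]=C('r')+0=10+0=10
L[3]='r': occ=1, LF[3]=C('r')+1=10+1=11
L[4]='r': occ=2, LF[4]=C('r')+2=10+2=12
L[5]='g': occ=0, LF[5]=C('g')+0=7+0=7
L[6]='e': occ=0, LF[6]=C('e')+0=4+0=4
L[7]='i': occ=0, LF[7]=C('i')+0=8+0=8
L[8]='r': occ=3, LF[8]=C('r')+3=10+3=13
L[9]='t': occ=0, LF[9]=C('t')+0=14+0=14
L[10]='o': occ=0, LF[10]=C('o')+0=9+0=9
L[11]='e': occ=1, LF[11]=C('e')+1=4+1=5
L[12]='$': occ=0, LF[12]=C('$')+0=0+0=0
L[13]='f': occ=0, LF[13]=C('f')+0=6+0=6
L[14]='a': occ=0, LF[14]=C('a')+0=3+0=3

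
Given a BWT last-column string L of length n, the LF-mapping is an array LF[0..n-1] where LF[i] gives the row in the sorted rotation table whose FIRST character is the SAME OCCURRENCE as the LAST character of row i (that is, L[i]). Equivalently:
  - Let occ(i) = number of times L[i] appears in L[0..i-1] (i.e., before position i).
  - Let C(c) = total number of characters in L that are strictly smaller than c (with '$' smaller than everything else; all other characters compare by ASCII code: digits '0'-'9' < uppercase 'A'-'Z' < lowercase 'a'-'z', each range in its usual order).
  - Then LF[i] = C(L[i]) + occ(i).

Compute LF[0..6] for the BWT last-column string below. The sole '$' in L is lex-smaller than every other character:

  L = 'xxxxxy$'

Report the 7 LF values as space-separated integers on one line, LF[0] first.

Char counts: '$':1, 'x':5, 'y':1
C (first-col start): C('$')=0, C('x')=1, C('y')=6
L[0]='x': occ=0, LF[0]=C('x')+0=1+0=1
L[1]='x': occ=1, LF[1]=C('x')+1=1+1=2
L[2]='x': occ=2, LF[2]=C('x')+2=1+2=3
L[3]='x': occ=3, LF[3]=C('x')+3=1+3=4
L[4]='x': occ=4, LF[4]=C('x')+4=1+4=5
L[5]='y': occ=0, LF[5]=C('y')+0=6+0=6
L[6]='$': occ=0, LF[6]=C('$')+0=0+0=0

Answer: 1 2 3 4 5 6 0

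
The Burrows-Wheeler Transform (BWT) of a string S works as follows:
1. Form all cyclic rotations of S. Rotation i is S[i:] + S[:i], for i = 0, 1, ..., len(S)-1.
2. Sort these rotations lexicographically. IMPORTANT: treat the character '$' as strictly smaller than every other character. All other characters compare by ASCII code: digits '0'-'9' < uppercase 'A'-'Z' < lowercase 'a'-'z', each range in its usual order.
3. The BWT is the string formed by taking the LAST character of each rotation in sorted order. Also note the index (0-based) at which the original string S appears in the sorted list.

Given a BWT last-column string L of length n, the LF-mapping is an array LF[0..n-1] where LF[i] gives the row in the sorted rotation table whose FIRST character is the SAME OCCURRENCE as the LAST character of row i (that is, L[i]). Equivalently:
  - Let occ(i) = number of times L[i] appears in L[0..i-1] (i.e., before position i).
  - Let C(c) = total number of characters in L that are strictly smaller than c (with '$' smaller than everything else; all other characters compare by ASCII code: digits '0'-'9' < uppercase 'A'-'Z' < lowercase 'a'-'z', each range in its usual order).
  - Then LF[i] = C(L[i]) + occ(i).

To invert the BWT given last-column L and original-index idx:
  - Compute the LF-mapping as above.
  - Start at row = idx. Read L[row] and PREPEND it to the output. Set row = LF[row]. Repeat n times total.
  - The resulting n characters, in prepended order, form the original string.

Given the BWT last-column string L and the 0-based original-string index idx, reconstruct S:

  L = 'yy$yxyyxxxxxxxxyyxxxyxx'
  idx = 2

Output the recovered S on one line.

LF mapping: 15 16 0 17 1 18 19 2 3 4 5 6 7 8 9 20 21 10 11 12 22 13 14
Walk LF starting at row 2, prepending L[row]:
  step 1: row=2, L[2]='$', prepend. Next row=LF[2]=0
  step 2: row=0, L[0]='y', prepend. Next row=LF[0]=15
  step 3: row=15, L[15]='y', prepend. Next row=LF[15]=20
  step 4: row=20, L[20]='y', prepend. Next row=LF[20]=22
  step 5: row=22, L[22]='x', prepend. Next row=LF[22]=14
  step 6: row=14, L[14]='x', prepend. Next row=LF[14]=9
  step 7: row=9, L[9]='x', prepend. Next row=LF[9]=4
  step 8: row=4, L[4]='x', prepend. Next row=LF[4]=1
  step 9: row=1, L[1]='y', prepend. Next row=LF[1]=16
  step 10: row=16, L[16]='y', prepend. Next row=LF[16]=21
  step 11: row=21, L[21]='x', prepend. Next row=LF[21]=13
  step 12: row=13, L[13]='x', prepend. Next row=LF[13]=8
  step 13: row=8, L[8]='x', prepend. Next row=LF[8]=3
  step 14: row=3, L[3]='y', prepend. Next row=LF[3]=17
  step 15: row=17, L[17]='x', prepend. Next row=LF[17]=10
  step 16: row=10, L[10]='x', prepend. Next row=LF[10]=5
  step 17: row=5, L[5]='y', prepend. Next row=LF[5]=18
  step 18: row=18, L[18]='x', prepend. Next row=LF[18]=11
  step 19: row=11, L[11]='x', prepend. Next row=LF[11]=6
  step 20: row=6, L[6]='y', prepend. Next row=LF[6]=19
  step 21: row=19, L[19]='x', prepend. Next row=LF[19]=12
  step 22: row=12, L[12]='x', prepend. Next row=LF[12]=7
  step 23: row=7, L[7]='x', prepend. Next row=LF[7]=2
Reversed output: xxxyxxyxxyxxxyyxxxxyyy$

Answer: xxxyxxyxxyxxxyyxxxxyyy$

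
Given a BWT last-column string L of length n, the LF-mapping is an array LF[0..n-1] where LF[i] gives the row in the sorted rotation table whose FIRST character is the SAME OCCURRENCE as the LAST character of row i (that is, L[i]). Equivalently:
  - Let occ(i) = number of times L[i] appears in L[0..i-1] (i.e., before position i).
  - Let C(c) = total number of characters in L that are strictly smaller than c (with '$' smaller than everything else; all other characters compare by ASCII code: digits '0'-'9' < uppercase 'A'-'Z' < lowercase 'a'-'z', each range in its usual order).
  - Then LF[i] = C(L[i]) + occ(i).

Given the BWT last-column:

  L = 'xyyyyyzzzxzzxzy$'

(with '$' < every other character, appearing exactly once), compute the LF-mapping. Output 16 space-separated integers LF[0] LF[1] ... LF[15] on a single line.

Answer: 1 4 5 6 7 8 10 11 12 2 13 14 3 15 9 0

Derivation:
Char counts: '$':1, 'x':3, 'y':6, 'z':6
C (first-col start): C('$')=0, C('x')=1, C('y')=4, C('z')=10
L[0]='x': occ=0, LF[0]=C('x')+0=1+0=1
L[1]='y': occ=0, LF[1]=C('y')+0=4+0=4
L[2]='y': occ=1, LF[2]=C('y')+1=4+1=5
L[3]='y': occ=2, LF[3]=C('y')+2=4+2=6
L[4]='y': occ=3, LF[4]=C('y')+3=4+3=7
L[5]='y': occ=4, LF[5]=C('y')+4=4+4=8
L[6]='z': occ=0, LF[6]=C('z')+0=10+0=10
L[7]='z': occ=1, LF[7]=C('z')+1=10+1=11
L[8]='z': occ=2, LF[8]=C('z')+2=10+2=12
L[9]='x': occ=1, LF[9]=C('x')+1=1+1=2
L[10]='z': occ=3, LF[10]=C('z')+3=10+3=13
L[11]='z': occ=4, LF[11]=C('z')+4=10+4=14
L[12]='x': occ=2, LF[12]=C('x')+2=1+2=3
L[13]='z': occ=5, LF[13]=C('z')+5=10+5=15
L[14]='y': occ=5, LF[14]=C('y')+5=4+5=9
L[15]='$': occ=0, LF[15]=C('$')+0=0+0=0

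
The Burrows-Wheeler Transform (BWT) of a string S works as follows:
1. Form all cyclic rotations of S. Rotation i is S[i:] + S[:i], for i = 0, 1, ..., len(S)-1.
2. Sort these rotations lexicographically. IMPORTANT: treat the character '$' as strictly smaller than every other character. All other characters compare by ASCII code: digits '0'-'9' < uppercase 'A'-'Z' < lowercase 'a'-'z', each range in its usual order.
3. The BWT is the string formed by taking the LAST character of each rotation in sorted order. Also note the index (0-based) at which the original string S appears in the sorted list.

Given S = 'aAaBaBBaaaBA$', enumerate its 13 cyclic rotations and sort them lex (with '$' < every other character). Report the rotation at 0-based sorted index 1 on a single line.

Answer: A$aAaBaBBaaaB

Derivation:
All 13 rotations (rotation i = S[i:]+S[:i]):
  rot[0] = aAaBaBBaaaBA$
  rot[1] = AaBaBBaaaBA$a
  rot[2] = aBaBBaaaBA$aA
  rot[3] = BaBBaaaBA$aAa
  rot[4] = aBBaaaBA$aAaB
  rot[5] = BBaaaBA$aAaBa
  rot[6] = BaaaBA$aAaBaB
  rot[7] = aaaBA$aAaBaBB
  rot[8] = aaBA$aAaBaBBa
  rot[9] = aBA$aAaBaBBaa
  rot[10] = BA$aAaBaBBaaa
  rot[11] = A$aAaBaBBaaaB
  rot[12] = $aAaBaBBaaaBA
Sorted (with $ < everything):
  sorted[0] = $aAaBaBBaaaBA
  sorted[1] = A$aAaBaBBaaaB
  sorted[2] = AaBaBBaaaBA$a
  sorted[3] = BA$aAaBaBBaaa
  sorted[4] = BBaaaBA$aAaBa
  sorted[5] = BaBBaaaBA$aAa
  sorted[6] = BaaaBA$aAaBaB
  sorted[7] = aAaBaBBaaaBA$
  sorted[8] = aBA$aAaBaBBaa
  sorted[9] = aBBaaaBA$aAaB
  sorted[10] = aBaBBaaaBA$aA
  sorted[11] = aaBA$aAaBaBBa
  sorted[12] = aaaBA$aAaBaBB
sorted[1] = A$aAaBaBBaaaB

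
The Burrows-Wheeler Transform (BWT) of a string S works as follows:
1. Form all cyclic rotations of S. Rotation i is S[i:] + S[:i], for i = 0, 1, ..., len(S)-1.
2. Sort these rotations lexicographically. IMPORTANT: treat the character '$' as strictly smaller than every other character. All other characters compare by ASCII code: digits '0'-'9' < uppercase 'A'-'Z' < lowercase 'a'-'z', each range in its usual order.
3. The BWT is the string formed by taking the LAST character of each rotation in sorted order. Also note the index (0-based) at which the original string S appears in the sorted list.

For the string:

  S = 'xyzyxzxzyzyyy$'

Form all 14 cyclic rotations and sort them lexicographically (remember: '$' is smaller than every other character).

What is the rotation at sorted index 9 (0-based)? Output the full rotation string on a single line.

Answer: yzyyy$xyzyxzxz

Derivation:
All 14 rotations (rotation i = S[i:]+S[:i]):
  rot[0] = xyzyxzxzyzyyy$
  rot[1] = yzyxzxzyzyyy$x
  rot[2] = zyxzxzyzyyy$xy
  rot[3] = yxzxzyzyyy$xyz
  rot[4] = xzxzyzyyy$xyzy
  rot[5] = zxzyzyyy$xyzyx
  rot[6] = xzyzyyy$xyzyxz
  rot[7] = zyzyyy$xyzyxzx
  rot[8] = yzyyy$xyzyxzxz
  rot[9] = zyyy$xyzyxzxzy
  rot[10] = yyy$xyzyxzxzyz
  rot[11] = yy$xyzyxzxzyzy
  rot[12] = y$xyzyxzxzyzyy
  rot[13] = $xyzyxzxzyzyyy
Sorted (with $ < everything):
  sorted[0] = $xyzyxzxzyzyyy
  sorted[1] = xyzyxzxzyzyyy$
  sorted[2] = xzxzyzyyy$xyzy
  sorted[3] = xzyzyyy$xyzyxz
  sorted[4] = y$xyzyxzxzyzyy
  sorted[5] = yxzxzyzyyy$xyz
  sorted[6] = yy$xyzyxzxzyzy
  sorted[7] = yyy$xyzyxzxzyz
  sorted[8] = yzyxzxzyzyyy$x
  sorted[9] = yzyyy$xyzyxzxz
  sorted[10] = zxzyzyyy$xyzyx
  sorted[11] = zyxzxzyzyyy$xy
  sorted[12] = zyyy$xyzyxzxzy
  sorted[13] = zyzyyy$xyzyxzx
sorted[9] = yzyyy$xyzyxzxz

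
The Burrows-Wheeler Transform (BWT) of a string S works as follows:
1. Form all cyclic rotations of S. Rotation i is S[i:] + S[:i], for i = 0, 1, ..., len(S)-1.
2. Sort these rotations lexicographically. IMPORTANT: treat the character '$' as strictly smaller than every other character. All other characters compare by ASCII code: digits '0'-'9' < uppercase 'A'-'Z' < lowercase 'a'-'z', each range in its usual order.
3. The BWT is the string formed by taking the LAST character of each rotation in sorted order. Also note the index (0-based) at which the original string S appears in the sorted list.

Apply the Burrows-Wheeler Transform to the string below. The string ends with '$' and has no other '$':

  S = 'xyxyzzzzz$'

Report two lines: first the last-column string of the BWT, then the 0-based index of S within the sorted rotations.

All 10 rotations (rotation i = S[i:]+S[:i]):
  rot[0] = xyxyzzzzz$
  rot[1] = yxyzzzzz$x
  rot[2] = xyzzzzz$xy
  rot[3] = yzzzzz$xyx
  rot[4] = zzzzz$xyxy
  rot[5] = zzzz$xyxyz
  rot[6] = zzz$xyxyzz
  rot[7] = zz$xyxyzzz
  rot[8] = z$xyxyzzzz
  rot[9] = $xyxyzzzzz
Sorted (with $ < everything):
  sorted[0] = $xyxyzzzzz  (last char: 'z')
  sorted[1] = xyxyzzzzz$  (last char: '$')
  sorted[2] = xyzzzzz$xy  (last char: 'y')
  sorted[3] = yxyzzzzz$x  (last char: 'x')
  sorted[4] = yzzzzz$xyx  (last char: 'x')
  sorted[5] = z$xyxyzzzz  (last char: 'z')
  sorted[6] = zz$xyxyzzz  (last char: 'z')
  sorted[7] = zzz$xyxyzz  (last char: 'z')
  sorted[8] = zzzz$xyxyz  (last char: 'z')
  sorted[9] = zzzzz$xyxy  (last char: 'y')
Last column: z$yxxzzzzy
Original string S is at sorted index 1

Answer: z$yxxzzzzy
1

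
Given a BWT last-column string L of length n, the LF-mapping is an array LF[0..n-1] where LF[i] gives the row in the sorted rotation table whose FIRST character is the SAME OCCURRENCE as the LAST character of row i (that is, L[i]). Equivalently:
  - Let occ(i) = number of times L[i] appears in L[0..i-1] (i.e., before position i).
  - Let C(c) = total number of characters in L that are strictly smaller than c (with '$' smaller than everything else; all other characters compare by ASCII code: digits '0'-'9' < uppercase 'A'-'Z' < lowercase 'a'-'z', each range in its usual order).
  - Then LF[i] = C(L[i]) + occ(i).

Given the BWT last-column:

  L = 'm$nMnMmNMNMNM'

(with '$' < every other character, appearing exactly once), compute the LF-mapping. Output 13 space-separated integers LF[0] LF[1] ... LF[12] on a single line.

Answer: 9 0 11 1 12 2 10 6 3 7 4 8 5

Derivation:
Char counts: '$':1, 'M':5, 'N':3, 'm':2, 'n':2
C (first-col start): C('$')=0, C('M')=1, C('N')=6, C('m')=9, C('n')=11
L[0]='m': occ=0, LF[0]=C('m')+0=9+0=9
L[1]='$': occ=0, LF[1]=C('$')+0=0+0=0
L[2]='n': occ=0, LF[2]=C('n')+0=11+0=11
L[3]='M': occ=0, LF[3]=C('M')+0=1+0=1
L[4]='n': occ=1, LF[4]=C('n')+1=11+1=12
L[5]='M': occ=1, LF[5]=C('M')+1=1+1=2
L[6]='m': occ=1, LF[6]=C('m')+1=9+1=10
L[7]='N': occ=0, LF[7]=C('N')+0=6+0=6
L[8]='M': occ=2, LF[8]=C('M')+2=1+2=3
L[9]='N': occ=1, LF[9]=C('N')+1=6+1=7
L[10]='M': occ=3, LF[10]=C('M')+3=1+3=4
L[11]='N': occ=2, LF[11]=C('N')+2=6+2=8
L[12]='M': occ=4, LF[12]=C('M')+4=1+4=5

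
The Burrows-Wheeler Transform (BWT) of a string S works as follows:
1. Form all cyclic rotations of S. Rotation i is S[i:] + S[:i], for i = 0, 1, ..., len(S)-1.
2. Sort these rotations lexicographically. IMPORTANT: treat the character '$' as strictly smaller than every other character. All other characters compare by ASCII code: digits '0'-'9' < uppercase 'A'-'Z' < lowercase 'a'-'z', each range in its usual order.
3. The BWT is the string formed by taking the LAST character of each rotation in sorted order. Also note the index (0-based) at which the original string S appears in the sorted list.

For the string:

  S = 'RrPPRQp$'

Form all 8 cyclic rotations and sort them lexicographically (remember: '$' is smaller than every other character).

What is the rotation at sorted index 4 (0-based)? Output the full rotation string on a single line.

Answer: RQp$RrPP

Derivation:
All 8 rotations (rotation i = S[i:]+S[:i]):
  rot[0] = RrPPRQp$
  rot[1] = rPPRQp$R
  rot[2] = PPRQp$Rr
  rot[3] = PRQp$RrP
  rot[4] = RQp$RrPP
  rot[5] = Qp$RrPPR
  rot[6] = p$RrPPRQ
  rot[7] = $RrPPRQp
Sorted (with $ < everything):
  sorted[0] = $RrPPRQp
  sorted[1] = PPRQp$Rr
  sorted[2] = PRQp$RrP
  sorted[3] = Qp$RrPPR
  sorted[4] = RQp$RrPP
  sorted[5] = RrPPRQp$
  sorted[6] = p$RrPPRQ
  sorted[7] = rPPRQp$R
sorted[4] = RQp$RrPP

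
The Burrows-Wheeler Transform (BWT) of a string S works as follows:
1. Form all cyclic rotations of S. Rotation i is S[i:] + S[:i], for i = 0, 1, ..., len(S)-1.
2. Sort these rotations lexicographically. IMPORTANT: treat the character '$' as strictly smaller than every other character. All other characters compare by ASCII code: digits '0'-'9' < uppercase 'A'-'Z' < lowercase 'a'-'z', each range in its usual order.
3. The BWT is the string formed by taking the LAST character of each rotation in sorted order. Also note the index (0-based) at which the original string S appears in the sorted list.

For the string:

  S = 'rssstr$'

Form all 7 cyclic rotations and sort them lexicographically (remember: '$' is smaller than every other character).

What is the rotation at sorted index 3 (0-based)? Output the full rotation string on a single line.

Answer: ssstr$r

Derivation:
All 7 rotations (rotation i = S[i:]+S[:i]):
  rot[0] = rssstr$
  rot[1] = ssstr$r
  rot[2] = sstr$rs
  rot[3] = str$rss
  rot[4] = tr$rsss
  rot[5] = r$rssst
  rot[6] = $rssstr
Sorted (with $ < everything):
  sorted[0] = $rssstr
  sorted[1] = r$rssst
  sorted[2] = rssstr$
  sorted[3] = ssstr$r
  sorted[4] = sstr$rs
  sorted[5] = str$rss
  sorted[6] = tr$rsss
sorted[3] = ssstr$r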